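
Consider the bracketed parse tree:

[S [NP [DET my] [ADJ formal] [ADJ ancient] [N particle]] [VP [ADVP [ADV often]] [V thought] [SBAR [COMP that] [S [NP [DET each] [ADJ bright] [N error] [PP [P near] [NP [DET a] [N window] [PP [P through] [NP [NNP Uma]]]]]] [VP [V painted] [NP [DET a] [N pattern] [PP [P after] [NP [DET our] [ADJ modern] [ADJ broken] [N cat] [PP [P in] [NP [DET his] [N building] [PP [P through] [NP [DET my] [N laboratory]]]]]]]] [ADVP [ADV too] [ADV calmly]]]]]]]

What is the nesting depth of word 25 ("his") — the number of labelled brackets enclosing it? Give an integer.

Path from the root down to the word: S → VP → SBAR → S → VP → NP → PP → NP → PP → NP → DET. That is 11 enclosing brackets.

11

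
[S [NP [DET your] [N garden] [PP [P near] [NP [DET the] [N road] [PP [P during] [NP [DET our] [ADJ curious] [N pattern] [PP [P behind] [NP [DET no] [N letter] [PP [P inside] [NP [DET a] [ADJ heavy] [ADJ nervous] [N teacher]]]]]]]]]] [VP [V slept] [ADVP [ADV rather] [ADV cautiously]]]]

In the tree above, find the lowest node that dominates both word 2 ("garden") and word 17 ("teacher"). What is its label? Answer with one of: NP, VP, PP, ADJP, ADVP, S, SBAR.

NP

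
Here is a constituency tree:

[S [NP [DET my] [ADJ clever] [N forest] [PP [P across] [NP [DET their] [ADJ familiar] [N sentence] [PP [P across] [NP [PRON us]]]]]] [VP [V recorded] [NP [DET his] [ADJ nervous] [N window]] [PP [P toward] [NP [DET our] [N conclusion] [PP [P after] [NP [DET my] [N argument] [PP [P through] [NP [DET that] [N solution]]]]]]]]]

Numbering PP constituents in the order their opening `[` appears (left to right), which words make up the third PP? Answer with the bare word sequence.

toward our conclusion after my argument through that solution

Opening `[PP` markers occur at word positions 4, 8, 14, 17, 20; the third of these opens the constituent [PP toward our conclusion after my argument through that solution].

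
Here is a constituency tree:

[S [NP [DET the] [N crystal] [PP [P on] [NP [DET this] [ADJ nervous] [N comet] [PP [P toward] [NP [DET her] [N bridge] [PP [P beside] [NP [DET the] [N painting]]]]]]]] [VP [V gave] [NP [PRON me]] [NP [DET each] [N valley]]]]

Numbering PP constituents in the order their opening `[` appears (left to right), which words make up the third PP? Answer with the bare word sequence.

Opening `[PP` markers occur at word positions 3, 7, 10; the third of these opens the constituent [PP beside the painting].

beside the painting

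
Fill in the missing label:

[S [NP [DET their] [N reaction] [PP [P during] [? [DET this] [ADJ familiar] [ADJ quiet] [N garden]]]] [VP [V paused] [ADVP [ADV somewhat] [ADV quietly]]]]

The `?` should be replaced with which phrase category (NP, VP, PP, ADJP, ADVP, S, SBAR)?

NP

Looking at what the `?` directly dominates — DET 'this', ADJ 'familiar', ADJ 'quiet', N 'garden' — this is a noun phrase (NP).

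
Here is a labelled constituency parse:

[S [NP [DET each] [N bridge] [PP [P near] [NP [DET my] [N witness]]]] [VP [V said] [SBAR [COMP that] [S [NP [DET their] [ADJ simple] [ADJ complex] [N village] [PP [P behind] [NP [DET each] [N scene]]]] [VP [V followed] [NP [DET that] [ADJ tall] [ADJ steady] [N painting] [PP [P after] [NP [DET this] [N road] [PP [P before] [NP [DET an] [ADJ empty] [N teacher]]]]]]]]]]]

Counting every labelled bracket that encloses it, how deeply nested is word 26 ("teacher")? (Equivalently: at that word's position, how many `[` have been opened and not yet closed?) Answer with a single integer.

11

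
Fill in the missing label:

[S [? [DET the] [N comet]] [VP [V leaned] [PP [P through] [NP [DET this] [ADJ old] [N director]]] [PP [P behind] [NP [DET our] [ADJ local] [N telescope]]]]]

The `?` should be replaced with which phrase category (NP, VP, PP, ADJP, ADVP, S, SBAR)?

NP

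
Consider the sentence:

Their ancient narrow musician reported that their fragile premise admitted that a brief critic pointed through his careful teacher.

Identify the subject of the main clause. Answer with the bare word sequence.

In the main clause the verb is "reported"; the NP preceding it, "their ancient narrow musician", is the subject.

their ancient narrow musician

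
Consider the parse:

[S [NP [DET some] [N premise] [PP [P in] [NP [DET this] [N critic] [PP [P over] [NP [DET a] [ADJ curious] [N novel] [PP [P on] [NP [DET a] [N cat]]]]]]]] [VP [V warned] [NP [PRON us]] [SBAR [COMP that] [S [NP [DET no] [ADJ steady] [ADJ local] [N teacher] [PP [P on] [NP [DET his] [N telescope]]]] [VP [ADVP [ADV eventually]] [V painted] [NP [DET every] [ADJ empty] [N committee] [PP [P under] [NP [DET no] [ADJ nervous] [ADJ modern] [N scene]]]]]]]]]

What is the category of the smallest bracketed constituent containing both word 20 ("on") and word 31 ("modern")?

Both words fall inside [S no steady local teacher on his telescope eventually painted every empty committee under no nervous modern scene] (words 16–32), and no smaller constituent contains them both. Label: S.

S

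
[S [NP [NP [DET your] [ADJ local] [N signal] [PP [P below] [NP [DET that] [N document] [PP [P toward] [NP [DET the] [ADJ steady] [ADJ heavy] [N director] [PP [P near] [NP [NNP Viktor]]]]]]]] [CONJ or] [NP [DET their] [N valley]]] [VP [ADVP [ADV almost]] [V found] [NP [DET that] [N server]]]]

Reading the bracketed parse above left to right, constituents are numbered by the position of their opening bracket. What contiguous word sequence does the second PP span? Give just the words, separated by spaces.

In left-to-right order the PP constituents are "below that document toward the steady heavy director near Viktor"; "toward the steady heavy director near Viktor"; "near Viktor". Number 2 is "toward the steady heavy director near Viktor".

toward the steady heavy director near Viktor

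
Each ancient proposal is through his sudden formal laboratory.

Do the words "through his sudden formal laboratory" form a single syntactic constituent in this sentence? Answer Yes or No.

Yes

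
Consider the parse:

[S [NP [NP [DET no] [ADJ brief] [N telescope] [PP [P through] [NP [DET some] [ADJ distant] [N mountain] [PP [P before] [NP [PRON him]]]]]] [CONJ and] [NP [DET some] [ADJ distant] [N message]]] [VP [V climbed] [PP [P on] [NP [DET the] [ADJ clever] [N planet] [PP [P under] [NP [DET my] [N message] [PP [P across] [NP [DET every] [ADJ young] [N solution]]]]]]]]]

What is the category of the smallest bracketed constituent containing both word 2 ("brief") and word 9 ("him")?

The smallest bracket enclosing both words is [NP no brief telescope through some distant mountain before him], so the label is NP.

NP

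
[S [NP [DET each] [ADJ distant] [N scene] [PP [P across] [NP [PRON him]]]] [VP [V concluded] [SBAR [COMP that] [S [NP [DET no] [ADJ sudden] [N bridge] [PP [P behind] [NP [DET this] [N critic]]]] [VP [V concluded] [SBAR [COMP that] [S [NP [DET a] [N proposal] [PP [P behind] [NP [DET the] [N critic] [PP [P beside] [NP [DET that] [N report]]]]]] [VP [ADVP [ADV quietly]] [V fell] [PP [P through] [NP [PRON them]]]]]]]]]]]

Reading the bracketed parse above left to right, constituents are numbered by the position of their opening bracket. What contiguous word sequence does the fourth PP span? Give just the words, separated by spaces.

beside that report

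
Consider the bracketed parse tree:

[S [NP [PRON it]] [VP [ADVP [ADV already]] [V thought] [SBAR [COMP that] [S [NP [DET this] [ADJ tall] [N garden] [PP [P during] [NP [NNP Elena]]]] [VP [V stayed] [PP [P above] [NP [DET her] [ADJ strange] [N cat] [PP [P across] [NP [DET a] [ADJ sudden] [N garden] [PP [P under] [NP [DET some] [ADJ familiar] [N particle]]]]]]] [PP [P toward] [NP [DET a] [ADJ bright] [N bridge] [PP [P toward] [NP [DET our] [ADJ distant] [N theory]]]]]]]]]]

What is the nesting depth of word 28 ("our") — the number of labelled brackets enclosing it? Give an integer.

10

Counting open brackets not yet closed at "our": [S [VP [SBAR [S [VP [PP [NP [PP [NP [DET = 10.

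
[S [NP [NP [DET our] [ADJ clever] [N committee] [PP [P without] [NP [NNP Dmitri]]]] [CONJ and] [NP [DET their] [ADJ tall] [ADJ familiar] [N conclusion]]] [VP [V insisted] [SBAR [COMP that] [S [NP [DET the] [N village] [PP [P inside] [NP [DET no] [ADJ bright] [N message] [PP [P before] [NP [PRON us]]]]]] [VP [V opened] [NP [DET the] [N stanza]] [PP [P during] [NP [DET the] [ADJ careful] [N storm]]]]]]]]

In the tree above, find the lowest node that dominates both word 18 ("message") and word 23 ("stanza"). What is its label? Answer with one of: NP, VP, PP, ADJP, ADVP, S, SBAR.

The smallest bracket enclosing both words is [S the village inside no bright message before us opened the stanza during the careful storm], so the label is S.

S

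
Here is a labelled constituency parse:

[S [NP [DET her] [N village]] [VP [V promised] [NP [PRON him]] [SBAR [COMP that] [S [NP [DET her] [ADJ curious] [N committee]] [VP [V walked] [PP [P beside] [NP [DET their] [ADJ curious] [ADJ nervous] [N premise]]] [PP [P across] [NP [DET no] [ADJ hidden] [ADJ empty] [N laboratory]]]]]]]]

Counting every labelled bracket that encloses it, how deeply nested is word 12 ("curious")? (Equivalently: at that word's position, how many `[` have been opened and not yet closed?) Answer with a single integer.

Path from the root down to the word: S → VP → SBAR → S → VP → PP → NP → ADJ. That is 8 enclosing brackets.

8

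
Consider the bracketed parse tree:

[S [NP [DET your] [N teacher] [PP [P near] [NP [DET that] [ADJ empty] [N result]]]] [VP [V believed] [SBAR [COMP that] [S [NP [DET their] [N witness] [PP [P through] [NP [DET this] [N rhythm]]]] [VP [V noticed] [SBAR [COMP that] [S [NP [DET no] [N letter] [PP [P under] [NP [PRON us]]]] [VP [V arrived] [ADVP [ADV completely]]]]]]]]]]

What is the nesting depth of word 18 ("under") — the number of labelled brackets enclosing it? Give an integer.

10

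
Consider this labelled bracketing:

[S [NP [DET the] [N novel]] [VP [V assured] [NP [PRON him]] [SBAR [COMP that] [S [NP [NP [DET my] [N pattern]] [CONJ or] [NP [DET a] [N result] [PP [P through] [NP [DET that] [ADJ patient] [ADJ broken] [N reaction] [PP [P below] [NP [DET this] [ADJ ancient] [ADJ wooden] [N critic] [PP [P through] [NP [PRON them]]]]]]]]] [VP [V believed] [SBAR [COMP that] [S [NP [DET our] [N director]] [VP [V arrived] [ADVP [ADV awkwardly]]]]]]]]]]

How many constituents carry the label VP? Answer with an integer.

3

The VP constituents are: [VP assured him that my pattern or a result through that patient broken reaction below this ancient wooden critic through them believed that our director arrived awkwardly]; [VP believed that our director arrived awkwardly]; [VP arrived awkwardly]. Total: 3.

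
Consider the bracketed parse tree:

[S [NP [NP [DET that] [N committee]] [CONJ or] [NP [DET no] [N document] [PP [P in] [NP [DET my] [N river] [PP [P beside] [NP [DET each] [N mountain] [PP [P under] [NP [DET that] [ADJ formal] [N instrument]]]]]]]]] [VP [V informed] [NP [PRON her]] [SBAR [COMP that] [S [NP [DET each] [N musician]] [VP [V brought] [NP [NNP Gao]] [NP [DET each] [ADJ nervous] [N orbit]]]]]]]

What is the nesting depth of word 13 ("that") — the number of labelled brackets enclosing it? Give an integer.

The word sits inside DET, which is inside NP, inside PP, inside NP, inside PP, inside NP, inside PP, inside NP, inside NP, inside S — 10 brackets in all.

10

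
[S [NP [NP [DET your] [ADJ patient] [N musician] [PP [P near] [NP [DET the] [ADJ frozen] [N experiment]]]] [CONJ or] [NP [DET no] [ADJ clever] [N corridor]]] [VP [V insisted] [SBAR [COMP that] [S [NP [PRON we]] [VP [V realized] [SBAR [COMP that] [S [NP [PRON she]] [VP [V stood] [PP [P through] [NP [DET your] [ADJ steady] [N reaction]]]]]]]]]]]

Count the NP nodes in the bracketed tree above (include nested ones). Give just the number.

7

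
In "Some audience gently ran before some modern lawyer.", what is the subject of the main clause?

The subject of the main clause is the NP immediately before the verb "ran": "some audience".

some audience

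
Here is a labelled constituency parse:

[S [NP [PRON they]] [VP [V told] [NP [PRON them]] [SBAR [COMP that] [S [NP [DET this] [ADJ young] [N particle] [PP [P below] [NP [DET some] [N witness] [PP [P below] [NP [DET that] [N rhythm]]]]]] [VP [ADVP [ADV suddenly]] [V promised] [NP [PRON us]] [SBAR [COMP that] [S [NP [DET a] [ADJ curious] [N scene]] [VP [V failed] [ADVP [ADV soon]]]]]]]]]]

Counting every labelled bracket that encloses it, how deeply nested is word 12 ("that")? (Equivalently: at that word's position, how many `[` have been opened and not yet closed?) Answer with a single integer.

Counting open brackets not yet closed at "that": [S [VP [SBAR [S [NP [PP [NP [PP [NP [DET = 10.

10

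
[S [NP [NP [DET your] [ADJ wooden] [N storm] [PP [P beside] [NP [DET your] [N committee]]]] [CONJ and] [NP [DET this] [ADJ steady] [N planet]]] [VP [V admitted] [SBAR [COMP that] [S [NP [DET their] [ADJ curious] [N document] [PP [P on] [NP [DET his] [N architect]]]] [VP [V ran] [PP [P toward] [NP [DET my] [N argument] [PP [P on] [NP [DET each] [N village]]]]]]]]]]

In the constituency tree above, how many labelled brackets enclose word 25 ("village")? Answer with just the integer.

10

Path from the root down to the word: S → VP → SBAR → S → VP → PP → NP → PP → NP → N. That is 10 enclosing brackets.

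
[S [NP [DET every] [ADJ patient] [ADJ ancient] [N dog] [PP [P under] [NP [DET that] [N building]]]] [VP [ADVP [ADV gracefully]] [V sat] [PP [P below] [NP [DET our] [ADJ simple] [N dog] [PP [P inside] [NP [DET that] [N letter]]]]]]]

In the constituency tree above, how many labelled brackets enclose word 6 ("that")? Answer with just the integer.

5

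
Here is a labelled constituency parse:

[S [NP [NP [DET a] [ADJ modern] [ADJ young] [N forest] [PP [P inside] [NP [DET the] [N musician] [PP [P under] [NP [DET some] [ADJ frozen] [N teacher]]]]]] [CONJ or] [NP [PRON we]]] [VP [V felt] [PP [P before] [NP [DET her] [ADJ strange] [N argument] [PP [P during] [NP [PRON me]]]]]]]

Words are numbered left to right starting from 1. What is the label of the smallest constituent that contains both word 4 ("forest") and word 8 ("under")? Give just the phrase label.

NP

The smallest bracket enclosing both words is [NP a modern young forest inside the musician under some frozen teacher], so the label is NP.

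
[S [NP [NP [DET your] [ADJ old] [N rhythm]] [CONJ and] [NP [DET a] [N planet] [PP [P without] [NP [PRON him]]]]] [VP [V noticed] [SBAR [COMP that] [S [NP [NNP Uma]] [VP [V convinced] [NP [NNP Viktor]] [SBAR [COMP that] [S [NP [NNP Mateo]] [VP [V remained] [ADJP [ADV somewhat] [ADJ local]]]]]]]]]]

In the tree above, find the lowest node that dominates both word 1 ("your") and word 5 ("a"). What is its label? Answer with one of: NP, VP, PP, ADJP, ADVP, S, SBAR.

Both words fall inside [NP your old rhythm and a planet without him] (words 1–8), and no smaller constituent contains them both. Label: NP.

NP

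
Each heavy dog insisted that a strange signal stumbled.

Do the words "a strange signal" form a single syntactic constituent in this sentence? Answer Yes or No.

These words form the whole noun phrase headed by "signal", so yes — one constituent.

Yes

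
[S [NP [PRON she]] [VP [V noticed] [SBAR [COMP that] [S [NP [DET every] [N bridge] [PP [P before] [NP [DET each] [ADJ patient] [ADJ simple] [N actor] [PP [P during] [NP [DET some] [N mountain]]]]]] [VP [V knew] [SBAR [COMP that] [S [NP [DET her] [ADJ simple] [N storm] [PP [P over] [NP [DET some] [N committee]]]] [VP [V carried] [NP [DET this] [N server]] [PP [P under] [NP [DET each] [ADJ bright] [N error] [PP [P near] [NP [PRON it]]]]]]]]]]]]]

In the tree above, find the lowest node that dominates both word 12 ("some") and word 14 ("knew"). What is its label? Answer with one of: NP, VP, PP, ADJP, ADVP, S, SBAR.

S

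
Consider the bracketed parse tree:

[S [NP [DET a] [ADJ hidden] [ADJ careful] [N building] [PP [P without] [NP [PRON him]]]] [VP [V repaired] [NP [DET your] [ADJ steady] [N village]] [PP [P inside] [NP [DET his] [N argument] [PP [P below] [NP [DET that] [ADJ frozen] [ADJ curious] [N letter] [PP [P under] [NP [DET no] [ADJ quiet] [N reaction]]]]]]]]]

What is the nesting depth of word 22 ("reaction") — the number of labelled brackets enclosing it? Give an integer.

9

The word sits inside N, which is inside NP, inside PP, inside NP, inside PP, inside NP, inside PP, inside VP, inside S — 9 brackets in all.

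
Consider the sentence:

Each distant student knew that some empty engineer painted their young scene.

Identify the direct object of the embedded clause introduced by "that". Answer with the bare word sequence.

their young scene

Within the embedded clause introduced by "that", the direct object of "painted" is "their young scene".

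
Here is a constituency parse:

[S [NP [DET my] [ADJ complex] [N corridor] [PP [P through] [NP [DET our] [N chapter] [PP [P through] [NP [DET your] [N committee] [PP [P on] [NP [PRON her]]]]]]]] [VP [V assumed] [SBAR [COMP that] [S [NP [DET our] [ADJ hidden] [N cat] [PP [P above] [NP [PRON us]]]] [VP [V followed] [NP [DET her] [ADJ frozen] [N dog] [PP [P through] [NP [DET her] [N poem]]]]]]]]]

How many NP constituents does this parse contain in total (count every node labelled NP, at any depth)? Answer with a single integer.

8

The NP constituents are: [NP my complex corridor through our chapter through your committee on her]; [NP our chapter through your committee on her]; [NP your committee on her]; [NP her]; [NP our hidden cat above us]; [NP us] …. Total: 8.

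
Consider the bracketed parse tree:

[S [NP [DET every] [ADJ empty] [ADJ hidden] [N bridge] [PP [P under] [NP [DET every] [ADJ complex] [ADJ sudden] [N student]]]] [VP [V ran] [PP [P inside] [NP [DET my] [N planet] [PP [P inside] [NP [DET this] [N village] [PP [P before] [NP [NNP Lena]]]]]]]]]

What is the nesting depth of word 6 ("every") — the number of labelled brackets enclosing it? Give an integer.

5

Path from the root down to the word: S → NP → PP → NP → DET. That is 5 enclosing brackets.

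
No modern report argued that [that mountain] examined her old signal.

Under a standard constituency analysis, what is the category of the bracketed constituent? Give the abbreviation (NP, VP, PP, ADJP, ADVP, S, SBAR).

NP

"mountain" is the head of the bracketed span, so the span is a noun phrase: NP.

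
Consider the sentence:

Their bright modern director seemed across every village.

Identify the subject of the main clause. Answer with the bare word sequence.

their bright modern director

"their bright modern director" is the NP that combines with the VP headed by "seemed" to form the main clause — the subject.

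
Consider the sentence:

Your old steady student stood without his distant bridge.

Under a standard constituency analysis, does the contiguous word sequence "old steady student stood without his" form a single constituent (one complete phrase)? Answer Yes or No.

"old" belongs to the noun phrase "your old steady student" while "his" belongs to the verb phrase "stood without his distant bridge"; a span that runs across that boundary is not a single phrase.

No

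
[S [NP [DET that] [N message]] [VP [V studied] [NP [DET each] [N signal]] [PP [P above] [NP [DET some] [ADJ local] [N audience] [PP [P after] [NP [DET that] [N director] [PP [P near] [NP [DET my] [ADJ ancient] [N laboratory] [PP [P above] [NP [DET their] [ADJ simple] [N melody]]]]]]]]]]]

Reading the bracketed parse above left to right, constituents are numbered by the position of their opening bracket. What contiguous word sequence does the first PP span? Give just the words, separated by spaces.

above some local audience after that director near my ancient laboratory above their simple melody

In left-to-right order the PP constituents are "above some local audience after that director near my ancient laboratory above their simple melody"; "after that director near my ancient laboratory above their simple melody"; "near my ancient laboratory above their simple melody"; "above their simple melody". Number 1 is "above some local audience after that director near my ancient laboratory above their simple melody".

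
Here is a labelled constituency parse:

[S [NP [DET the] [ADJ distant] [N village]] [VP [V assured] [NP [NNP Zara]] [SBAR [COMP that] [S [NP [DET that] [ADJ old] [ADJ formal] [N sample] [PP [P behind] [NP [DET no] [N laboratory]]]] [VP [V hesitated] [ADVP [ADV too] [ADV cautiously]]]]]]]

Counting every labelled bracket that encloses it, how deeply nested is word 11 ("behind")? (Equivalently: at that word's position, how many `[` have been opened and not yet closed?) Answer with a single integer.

7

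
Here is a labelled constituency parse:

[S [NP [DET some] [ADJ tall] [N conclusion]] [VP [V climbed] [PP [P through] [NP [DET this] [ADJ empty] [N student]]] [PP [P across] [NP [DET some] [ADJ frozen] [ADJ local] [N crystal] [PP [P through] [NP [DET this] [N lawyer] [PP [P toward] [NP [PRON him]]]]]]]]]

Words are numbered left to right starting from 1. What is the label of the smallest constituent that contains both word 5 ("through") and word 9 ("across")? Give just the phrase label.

The smallest bracket enclosing both words is [VP climbed through this empty student across some frozen local crystal through this lawyer toward him], so the label is VP.

VP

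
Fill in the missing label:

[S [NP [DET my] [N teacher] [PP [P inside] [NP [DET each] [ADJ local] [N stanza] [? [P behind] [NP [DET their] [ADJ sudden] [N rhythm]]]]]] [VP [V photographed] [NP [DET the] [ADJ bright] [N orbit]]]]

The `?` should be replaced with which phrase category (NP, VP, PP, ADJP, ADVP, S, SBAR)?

PP

The `?` node immediately contains: P 'behind', NP. That is the internal structure of a prepositional phrase, so the label is PP.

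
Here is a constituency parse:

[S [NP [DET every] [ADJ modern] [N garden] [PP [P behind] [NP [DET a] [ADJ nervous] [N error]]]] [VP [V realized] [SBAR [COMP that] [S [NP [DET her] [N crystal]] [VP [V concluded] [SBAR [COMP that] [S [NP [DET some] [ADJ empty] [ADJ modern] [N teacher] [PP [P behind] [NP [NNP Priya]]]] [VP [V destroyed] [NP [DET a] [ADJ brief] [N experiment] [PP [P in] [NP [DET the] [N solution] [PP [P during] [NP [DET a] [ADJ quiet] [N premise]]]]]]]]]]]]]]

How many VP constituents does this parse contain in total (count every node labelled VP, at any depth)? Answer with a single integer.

3

Scanning left to right, an opening `[VP` appears at word positions 8, 12, 20 — 3 in total.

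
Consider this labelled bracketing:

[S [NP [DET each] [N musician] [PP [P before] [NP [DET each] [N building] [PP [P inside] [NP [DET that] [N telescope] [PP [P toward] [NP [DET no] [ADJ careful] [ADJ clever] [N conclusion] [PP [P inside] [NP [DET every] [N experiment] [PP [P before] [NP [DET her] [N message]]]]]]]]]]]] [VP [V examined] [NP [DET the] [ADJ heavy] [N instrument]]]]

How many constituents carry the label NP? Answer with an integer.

Scanning left to right, an opening `[NP` appears at word positions 1, 4, 7, 10, 15, 18, 21 — 7 in total.

7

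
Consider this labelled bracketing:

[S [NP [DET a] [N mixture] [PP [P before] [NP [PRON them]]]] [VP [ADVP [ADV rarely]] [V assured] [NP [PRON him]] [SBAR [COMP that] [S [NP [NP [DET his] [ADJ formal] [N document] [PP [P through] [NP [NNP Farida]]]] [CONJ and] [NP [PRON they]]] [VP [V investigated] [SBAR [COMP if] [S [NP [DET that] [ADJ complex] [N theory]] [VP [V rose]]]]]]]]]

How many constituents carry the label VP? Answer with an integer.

3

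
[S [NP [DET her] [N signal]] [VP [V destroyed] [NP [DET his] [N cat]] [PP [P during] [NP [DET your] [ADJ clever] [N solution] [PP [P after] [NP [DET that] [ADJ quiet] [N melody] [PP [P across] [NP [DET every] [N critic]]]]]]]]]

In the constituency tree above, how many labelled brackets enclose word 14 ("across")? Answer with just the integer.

8

The word sits inside P, which is inside PP, inside NP, inside PP, inside NP, inside PP, inside VP, inside S — 8 brackets in all.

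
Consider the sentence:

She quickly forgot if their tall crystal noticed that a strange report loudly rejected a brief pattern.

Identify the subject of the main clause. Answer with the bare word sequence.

she

"she" is the NP that combines with the VP headed by "forgot" to form the main clause — the subject.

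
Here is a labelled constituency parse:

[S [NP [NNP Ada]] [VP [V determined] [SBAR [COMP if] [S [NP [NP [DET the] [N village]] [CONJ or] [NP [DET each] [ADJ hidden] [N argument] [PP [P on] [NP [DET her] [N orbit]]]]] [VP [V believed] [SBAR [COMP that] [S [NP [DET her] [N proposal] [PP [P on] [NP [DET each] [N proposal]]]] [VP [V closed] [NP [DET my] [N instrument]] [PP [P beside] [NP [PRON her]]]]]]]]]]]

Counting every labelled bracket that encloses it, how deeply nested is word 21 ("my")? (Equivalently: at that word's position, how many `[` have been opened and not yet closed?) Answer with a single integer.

Counting open brackets not yet closed at "my": [S [VP [SBAR [S [VP [SBAR [S [VP [NP [DET = 10.

10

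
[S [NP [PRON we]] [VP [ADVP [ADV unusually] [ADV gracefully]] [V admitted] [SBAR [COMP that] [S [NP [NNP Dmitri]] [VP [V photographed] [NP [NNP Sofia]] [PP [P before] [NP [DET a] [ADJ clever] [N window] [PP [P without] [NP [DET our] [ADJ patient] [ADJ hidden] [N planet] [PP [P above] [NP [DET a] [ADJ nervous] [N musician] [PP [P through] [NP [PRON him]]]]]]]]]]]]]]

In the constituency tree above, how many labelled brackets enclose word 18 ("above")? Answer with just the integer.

11

Counting open brackets not yet closed at "above": [S [VP [SBAR [S [VP [PP [NP [PP [NP [PP [P = 11.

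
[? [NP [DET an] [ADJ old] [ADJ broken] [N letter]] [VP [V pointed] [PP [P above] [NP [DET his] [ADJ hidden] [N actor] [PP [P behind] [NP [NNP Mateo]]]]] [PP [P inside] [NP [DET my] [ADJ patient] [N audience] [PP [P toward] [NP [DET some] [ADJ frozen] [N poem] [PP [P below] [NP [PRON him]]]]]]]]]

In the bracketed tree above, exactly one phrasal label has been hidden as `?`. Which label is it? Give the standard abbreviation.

S

Looking at what the `?` directly dominates — NP, VP — this is a clause (S).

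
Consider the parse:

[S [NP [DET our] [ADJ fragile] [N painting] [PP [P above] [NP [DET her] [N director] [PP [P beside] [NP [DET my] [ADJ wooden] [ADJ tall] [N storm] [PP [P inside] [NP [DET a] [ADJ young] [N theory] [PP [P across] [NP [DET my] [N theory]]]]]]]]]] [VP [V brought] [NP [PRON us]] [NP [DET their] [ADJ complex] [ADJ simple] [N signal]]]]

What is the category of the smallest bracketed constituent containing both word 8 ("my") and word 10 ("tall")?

NP

The smallest bracket enclosing both words is [NP my wooden tall storm inside a young theory across my theory], so the label is NP.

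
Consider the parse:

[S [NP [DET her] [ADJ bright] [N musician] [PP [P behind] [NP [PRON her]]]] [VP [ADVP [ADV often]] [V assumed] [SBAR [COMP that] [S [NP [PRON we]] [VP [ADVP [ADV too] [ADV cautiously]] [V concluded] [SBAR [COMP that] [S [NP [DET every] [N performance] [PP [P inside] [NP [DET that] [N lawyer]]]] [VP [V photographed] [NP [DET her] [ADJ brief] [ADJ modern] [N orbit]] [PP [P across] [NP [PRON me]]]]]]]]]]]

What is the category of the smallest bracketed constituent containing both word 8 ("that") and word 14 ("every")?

Both words fall inside [SBAR that we too cautiously concluded that every performance inside that lawyer photographed her brief modern orbit across me] (words 8–25), and no smaller constituent contains them both. Label: SBAR.

SBAR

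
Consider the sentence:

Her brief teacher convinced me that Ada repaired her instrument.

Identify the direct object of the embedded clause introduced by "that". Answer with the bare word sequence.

her instrument

"repaired" heads the VP of the embedded clause introduced by "that", and "her instrument" is its direct object.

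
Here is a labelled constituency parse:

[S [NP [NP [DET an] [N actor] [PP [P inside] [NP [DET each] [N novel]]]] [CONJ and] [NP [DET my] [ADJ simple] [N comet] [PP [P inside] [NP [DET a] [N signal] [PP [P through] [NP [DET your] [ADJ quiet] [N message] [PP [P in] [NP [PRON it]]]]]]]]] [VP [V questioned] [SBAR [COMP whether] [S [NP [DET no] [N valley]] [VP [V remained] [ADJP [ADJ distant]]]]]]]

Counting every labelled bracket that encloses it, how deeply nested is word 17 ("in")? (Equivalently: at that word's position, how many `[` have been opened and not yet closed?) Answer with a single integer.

9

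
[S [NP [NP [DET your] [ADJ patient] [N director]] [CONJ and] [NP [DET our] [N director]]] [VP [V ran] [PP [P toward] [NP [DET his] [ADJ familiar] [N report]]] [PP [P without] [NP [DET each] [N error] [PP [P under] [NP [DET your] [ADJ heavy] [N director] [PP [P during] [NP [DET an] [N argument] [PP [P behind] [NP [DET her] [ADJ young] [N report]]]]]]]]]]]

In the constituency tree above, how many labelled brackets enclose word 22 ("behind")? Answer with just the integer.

10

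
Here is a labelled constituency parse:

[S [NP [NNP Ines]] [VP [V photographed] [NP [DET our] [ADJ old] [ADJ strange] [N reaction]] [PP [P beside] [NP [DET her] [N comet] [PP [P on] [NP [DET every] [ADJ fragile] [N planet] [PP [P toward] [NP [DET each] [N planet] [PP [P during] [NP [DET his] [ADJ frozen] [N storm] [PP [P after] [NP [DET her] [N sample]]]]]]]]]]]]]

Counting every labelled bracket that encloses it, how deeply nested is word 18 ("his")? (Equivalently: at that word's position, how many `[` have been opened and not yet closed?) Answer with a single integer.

Counting open brackets not yet closed at "his": [S [VP [PP [NP [PP [NP [PP [NP [PP [NP [DET = 11.

11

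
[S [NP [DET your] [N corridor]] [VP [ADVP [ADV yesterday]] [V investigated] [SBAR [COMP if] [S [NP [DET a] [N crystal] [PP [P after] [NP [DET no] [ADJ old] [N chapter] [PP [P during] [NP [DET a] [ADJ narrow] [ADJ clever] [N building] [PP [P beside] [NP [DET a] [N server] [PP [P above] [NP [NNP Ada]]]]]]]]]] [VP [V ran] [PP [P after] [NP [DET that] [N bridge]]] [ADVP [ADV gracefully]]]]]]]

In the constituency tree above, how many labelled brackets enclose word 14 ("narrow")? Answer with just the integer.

10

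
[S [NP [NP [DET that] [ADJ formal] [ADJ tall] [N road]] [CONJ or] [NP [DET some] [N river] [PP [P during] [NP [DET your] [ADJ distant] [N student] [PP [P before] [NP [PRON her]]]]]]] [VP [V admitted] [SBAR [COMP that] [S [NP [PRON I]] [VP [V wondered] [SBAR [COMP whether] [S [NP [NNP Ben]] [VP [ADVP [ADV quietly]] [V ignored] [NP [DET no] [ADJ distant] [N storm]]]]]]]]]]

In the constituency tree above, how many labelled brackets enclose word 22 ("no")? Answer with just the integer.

10

The word sits inside DET, which is inside NP, inside VP, inside S, inside SBAR, inside VP, inside S, inside SBAR, inside VP, inside S — 10 brackets in all.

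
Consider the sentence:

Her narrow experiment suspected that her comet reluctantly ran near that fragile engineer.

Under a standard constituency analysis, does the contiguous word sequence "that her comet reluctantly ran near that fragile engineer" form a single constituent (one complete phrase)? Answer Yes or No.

Yes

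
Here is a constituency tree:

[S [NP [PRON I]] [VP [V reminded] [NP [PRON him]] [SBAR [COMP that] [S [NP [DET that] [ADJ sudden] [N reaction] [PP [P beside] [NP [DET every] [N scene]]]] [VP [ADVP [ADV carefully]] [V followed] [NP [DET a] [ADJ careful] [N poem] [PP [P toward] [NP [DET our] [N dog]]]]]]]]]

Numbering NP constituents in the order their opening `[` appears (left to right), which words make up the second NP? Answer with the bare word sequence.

him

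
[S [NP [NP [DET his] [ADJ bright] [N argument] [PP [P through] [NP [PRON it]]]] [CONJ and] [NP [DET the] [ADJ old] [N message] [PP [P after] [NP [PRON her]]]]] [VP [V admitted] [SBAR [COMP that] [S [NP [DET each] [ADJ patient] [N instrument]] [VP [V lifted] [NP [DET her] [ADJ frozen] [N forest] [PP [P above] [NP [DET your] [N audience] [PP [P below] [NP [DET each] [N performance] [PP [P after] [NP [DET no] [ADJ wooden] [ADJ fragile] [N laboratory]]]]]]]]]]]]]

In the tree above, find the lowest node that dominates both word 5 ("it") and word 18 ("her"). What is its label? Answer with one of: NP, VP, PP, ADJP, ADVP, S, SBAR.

Both words fall inside [S his bright argument through it and the old message after her admitted that each patient instrument lifted her frozen forest above your audience below each performance after no wooden fragile laboratory] (words 1–31), and no smaller constituent contains them both. Label: S.

S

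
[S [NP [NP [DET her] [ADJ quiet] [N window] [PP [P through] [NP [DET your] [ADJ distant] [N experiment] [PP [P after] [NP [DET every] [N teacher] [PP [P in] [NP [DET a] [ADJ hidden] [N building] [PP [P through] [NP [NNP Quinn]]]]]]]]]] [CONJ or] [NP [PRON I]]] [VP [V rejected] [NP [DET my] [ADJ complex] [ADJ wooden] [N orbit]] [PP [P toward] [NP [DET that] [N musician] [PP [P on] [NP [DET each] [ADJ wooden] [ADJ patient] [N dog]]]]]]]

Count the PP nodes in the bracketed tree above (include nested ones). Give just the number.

6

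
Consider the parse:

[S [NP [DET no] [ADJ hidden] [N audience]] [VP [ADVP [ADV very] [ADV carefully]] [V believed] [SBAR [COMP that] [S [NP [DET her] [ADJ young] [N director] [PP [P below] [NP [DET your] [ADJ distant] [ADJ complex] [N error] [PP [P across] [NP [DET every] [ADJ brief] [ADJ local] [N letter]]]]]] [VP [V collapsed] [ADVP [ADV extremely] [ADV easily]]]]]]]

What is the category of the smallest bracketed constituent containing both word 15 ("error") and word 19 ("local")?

NP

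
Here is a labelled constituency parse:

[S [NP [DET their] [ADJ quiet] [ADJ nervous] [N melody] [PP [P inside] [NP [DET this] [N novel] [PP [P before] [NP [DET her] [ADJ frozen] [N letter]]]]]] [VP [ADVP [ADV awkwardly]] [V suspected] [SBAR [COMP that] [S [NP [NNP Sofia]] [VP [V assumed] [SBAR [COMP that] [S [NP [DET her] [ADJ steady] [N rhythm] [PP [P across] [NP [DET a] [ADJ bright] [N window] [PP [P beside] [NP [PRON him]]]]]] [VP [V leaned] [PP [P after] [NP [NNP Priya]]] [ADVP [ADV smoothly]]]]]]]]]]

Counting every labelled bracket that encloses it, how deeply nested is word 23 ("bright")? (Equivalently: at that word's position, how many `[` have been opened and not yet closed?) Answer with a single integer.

11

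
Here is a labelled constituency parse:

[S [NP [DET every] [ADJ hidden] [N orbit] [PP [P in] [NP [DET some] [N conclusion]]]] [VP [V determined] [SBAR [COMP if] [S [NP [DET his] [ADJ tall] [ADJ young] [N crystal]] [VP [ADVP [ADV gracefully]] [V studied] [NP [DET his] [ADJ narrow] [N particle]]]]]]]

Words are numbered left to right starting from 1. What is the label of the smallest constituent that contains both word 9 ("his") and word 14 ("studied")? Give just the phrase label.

S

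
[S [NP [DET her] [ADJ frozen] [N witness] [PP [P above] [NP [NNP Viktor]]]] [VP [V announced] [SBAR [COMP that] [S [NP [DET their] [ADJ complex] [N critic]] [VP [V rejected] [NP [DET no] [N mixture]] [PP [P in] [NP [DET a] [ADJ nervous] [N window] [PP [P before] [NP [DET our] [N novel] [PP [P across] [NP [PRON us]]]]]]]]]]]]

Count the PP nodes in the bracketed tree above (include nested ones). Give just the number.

Scanning left to right, an opening `[PP` appears at word positions 4, 14, 18, 21 — 4 in total.

4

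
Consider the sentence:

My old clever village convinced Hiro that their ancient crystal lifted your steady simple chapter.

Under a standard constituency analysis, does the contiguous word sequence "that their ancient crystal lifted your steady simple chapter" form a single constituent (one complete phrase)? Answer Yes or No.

These words form the whole subordinate clause headed by "that", so yes — one constituent.

Yes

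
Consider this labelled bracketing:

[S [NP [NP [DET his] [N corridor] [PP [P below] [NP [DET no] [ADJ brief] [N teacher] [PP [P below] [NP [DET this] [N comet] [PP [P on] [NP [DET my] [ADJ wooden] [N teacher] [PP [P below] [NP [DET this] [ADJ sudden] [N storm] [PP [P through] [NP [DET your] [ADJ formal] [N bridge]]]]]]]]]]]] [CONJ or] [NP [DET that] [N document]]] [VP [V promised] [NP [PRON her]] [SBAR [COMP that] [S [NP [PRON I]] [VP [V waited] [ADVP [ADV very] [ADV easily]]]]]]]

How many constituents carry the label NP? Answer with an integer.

10

Scanning left to right, an opening `[NP` appears at word positions 1, 1, 4, 8, 11, 15, 19, 23, 26, 28 — 10 in total.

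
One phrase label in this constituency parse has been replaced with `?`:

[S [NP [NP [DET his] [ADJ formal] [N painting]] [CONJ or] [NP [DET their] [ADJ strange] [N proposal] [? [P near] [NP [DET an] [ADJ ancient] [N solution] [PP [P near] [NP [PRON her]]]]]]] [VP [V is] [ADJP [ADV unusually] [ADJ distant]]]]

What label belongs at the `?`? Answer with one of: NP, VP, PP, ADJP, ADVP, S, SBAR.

PP

Looking at what the `?` directly dominates — P 'near', NP — this is a prepositional phrase (PP).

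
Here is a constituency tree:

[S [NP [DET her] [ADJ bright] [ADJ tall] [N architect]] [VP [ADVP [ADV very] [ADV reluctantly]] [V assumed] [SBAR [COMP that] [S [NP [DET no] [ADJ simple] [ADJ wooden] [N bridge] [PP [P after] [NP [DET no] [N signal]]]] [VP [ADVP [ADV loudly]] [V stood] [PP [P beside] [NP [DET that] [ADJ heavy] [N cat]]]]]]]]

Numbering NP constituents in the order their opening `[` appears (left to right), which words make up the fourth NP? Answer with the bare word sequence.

that heavy cat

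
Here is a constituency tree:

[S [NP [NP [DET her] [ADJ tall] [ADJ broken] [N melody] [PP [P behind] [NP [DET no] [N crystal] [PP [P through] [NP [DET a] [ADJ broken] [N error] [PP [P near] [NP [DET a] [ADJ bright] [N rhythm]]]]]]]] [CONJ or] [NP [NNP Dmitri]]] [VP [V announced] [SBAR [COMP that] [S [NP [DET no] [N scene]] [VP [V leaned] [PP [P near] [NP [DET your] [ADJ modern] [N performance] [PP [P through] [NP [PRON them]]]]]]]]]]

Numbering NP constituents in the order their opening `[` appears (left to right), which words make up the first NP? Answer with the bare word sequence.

Opening `[NP` markers occur at word positions 1, 1, 6, 9, 13, 17, 20, 24, 28; the first of these opens the constituent [NP her tall broken melody behind no crystal through a broken error near a bright rhythm or Dmitri].

her tall broken melody behind no crystal through a broken error near a bright rhythm or Dmitri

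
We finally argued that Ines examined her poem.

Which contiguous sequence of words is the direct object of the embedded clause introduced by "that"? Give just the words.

her poem

The verb of the embedded clause introduced by "that" is "examined"; its direct object is the NP "her poem".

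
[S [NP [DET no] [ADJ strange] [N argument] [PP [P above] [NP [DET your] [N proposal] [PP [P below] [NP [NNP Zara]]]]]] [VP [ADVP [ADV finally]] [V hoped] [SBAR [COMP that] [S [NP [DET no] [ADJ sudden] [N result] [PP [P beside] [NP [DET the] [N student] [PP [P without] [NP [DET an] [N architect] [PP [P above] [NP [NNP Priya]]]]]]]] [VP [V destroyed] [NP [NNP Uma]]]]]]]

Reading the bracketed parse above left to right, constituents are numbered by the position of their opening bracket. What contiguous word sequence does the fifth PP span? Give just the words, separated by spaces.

above Priya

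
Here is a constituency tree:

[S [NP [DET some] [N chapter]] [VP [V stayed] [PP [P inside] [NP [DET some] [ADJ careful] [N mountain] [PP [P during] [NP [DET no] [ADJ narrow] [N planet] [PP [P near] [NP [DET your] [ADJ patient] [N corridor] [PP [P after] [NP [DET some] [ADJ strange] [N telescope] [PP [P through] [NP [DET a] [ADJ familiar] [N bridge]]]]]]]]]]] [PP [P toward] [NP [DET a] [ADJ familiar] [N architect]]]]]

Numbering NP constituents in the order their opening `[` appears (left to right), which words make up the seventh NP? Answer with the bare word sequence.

a familiar architect

The NP opening brackets appear, in order, over: "some chapter"; "some careful mountain during no narrow planet near your patient corridor after some strange telescope through a familiar bridge"; "no narrow planet near your patient corridor after some strange telescope through a familiar bridge"; "your patient corridor after some strange telescope through a familiar bridge"; "some strange telescope through a familiar bridge"; "a familiar bridge"; "a familiar architect". The seventh one spans "a familiar architect".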